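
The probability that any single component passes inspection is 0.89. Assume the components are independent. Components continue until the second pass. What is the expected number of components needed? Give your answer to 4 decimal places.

Y = total components until the second success; negative binomial with r=2, p=0.89.
E[Y] = r / p = 2 / 0.89 = 2.247191

2.2472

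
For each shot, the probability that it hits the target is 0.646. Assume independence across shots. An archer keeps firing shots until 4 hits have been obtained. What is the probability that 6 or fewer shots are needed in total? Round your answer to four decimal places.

Finishing within 6 shots ⇔ at least 4 successes in the first 6. With X ~ Binomial(6, 0.646), P(Y ≤ 6) = 1 − P(X ≤ 3).
  k=0: C(6,0)·0.646^0·0.354^6 = 0.001968
  k=1: C(6,1)·0.646^1·0.354^5 = 0.021548
  k=2: C(6,2)·0.646^2·0.354^4 = 0.098304
  k=3: C(6,3)·0.646^3·0.354^3 = 0.239187
1 − 0.361006 = 0.638994

0.6390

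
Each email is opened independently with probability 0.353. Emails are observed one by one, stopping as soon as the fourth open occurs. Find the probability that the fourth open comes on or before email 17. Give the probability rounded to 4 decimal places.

Finishing within 17 emails ⇔ at least 4 successes in the first 17. With X ~ Binomial(17, 0.353), P(Y ≤ 17) = 1 − P(X ≤ 3).
  k=0: C(17,0)·0.353^0·0.647^17 = 0.000610
  k=1: C(17,1)·0.353^1·0.647^16 = 0.005658
  k=2: C(17,2)·0.353^2·0.647^15 = 0.024697
  k=3: C(17,3)·0.353^3·0.647^14 = 0.067374
1 − 0.098340 = 0.901660

0.9017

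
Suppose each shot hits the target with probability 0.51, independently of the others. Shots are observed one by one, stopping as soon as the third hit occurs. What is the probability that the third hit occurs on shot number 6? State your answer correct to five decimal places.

Y = trial on which the third success occurs; negative binomial, r=3, p=0.51.
P(Y=6) = C(5,2) · p^3 · (1−p)^3
= 10 · 0.13265 · 0.11765 = 0.1560626

0.15606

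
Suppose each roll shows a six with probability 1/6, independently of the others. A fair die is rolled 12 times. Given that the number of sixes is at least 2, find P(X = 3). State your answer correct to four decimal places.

0.3191

X ~ Binomial(12, 0.166667). Want P(X=3 | X≥2) = P(X=3) / P(X≥2).
P(X=3) = C(12,3)·0.166667^3·0.833333^9 = 0.197396
P(X≥2) = 1 − 0.112157 − 0.269176 = 0.618667
Ratio = 0.197396 / 0.618667 = 0.319066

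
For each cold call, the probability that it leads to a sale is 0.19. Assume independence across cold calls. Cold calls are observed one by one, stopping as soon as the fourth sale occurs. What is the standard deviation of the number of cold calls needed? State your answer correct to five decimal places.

9.47368

Y = total cold calls until the fourth success; negative binomial with r=4, p=0.19.
SD(Y) = √[r(1−p)/p²] = √(89.7506925) = 9.4736842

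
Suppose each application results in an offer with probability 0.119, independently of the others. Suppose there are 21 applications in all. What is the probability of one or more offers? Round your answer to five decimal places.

P(at least one) = 1 − P(none) = 1 − (1 − 0.119)^21
= 1 − 0.0699027 = 0.9300973

0.93010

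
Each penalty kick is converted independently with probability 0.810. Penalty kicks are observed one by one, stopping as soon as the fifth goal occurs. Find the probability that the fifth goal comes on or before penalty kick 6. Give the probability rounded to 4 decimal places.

0.6799

Finishing within 6 penalty kicks ⇔ at least 5 successes in the first 6. With X ~ Binomial(6, 0.81), P(Y ≤ 6) = 1 − P(X ≤ 4).
  k=0: C(6,0)·0.81^0·0.19^6 = 0.000047
  k=1: C(6,1)·0.81^1·0.19^5 = 0.001203
  k=2: C(6,2)·0.81^2·0.19^4 = 0.012826
  k=3: C(6,3)·0.81^3·0.19^3 = 0.072903
  k=4: C(6,4)·0.81^4·0.19^2 = 0.233098
1 − 0.320077 = 0.679923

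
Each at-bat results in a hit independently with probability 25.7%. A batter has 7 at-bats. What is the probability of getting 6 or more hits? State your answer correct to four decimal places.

X ~ Binomial(7, 0.257); P(X ≥ 6) = Σ C(7,k) p^k (1−p)^(7−k) over k:
  k=6: C(7,6)·0.257^6·0.743^1 = 0.001499
  k=7: C(7,7)·0.257^7·0.743^0 = 0.000074
Total = 0.001573

0.0016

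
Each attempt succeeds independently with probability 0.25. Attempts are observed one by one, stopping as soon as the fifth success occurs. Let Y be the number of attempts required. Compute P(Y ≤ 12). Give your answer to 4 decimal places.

0.1576

Finishing within 12 attempts ⇔ at least 5 successes in the first 12. With X ~ Binomial(12, 0.25), P(Y ≤ 12) = 1 − P(X ≤ 4).
  k=0: C(12,0)·0.25^0·0.75^12 = 0.031676
  k=1: C(12,1)·0.25^1·0.75^11 = 0.126705
  k=2: C(12,2)·0.25^2·0.75^10 = 0.232293
  k=3: C(12,3)·0.25^3·0.75^9 = 0.258104
  k=4: C(12,4)·0.25^4·0.75^8 = 0.193578
1 − 0.842356 = 0.157644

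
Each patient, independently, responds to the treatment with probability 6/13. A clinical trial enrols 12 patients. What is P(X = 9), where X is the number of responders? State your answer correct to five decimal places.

0.03264

X ~ Binomial(n=12, p=0.461538).
P(X=9) = C(12,9) · p^9 · (1−p)^3
= 220 · 0.00095032 · 0.15612 = 0.0326406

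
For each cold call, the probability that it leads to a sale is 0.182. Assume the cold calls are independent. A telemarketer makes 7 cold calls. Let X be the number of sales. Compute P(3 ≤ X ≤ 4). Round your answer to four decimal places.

0.1155

X ~ Binomial(7, 0.182); P(3 ≤ X ≤ 4) = Σ C(7,k) p^k (1−p)^(7−k) over k:
  k=3: C(7,3)·0.182^3·0.818^4 = 0.094470
  k=4: C(7,4)·0.182^4·0.818^3 = 0.021019
Total = 0.115489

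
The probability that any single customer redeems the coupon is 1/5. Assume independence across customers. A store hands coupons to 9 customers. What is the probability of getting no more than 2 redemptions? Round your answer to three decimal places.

X ~ Binomial(9, 0.20); P(X ≤ 2) = Σ C(9,k) p^k (1−p)^(9−k) over k:
  k=0: C(9,0)·0.20^0·0.80^9 = 0.13422
  k=1: C(9,1)·0.20^1·0.80^8 = 0.30199
  k=2: C(9,2)·0.20^2·0.80^7 = 0.30199
Total = 0.73820

0.738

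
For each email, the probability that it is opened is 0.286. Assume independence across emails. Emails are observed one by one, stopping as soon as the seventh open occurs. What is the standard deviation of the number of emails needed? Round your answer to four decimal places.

Y = total emails until the seventh success; negative binomial with r=7, p=0.286.
SD(Y) = √[r(1−p)/p²] = √(61.103232) = 7.816856

7.8169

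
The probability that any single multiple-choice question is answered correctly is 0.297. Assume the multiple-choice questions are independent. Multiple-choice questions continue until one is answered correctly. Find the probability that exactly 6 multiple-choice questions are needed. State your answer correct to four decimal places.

0.0510

Geometric (trials to first success), p = 0.297.
P(Y = 6) = (1−p)^5 · p = 0.1717 · 0.297 = 0.050996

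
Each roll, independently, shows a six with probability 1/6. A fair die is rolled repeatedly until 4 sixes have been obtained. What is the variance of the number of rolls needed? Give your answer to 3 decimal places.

120.000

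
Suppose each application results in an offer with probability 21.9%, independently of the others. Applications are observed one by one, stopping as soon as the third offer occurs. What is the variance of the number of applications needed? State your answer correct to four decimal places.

48.8522

Y = total applications until the third success; negative binomial with r=3, p=0.219.
Var(Y) = r(1−p)/p² = 3·0.781 / 0.219² = 48.852192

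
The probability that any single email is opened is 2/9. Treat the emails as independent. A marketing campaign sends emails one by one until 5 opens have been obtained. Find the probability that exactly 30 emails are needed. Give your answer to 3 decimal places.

Y = trial on which the fifth success occurs; negative binomial, r=5, p=0.222222.
P(Y=30) = C(29,4) · p^5 · (1−p)^25
= 23751 · 0.00054192 · 0.001868 = 0.02404

0.024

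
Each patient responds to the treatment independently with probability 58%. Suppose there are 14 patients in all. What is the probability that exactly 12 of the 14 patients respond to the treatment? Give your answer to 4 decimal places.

X ~ Binomial(n=14, p=0.58).
P(X=12) = C(14,12) · p^12 · (1−p)^2
= 91 · 0.0014492 · 0.1764 = 0.023264

0.0233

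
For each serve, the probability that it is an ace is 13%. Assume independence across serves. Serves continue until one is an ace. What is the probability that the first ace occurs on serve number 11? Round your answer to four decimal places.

0.0323

Geometric (trials to first success), p = 0.13.
P(Y = 11) = (1−p)^10 · p = 0.24842 · 0.13 = 0.032295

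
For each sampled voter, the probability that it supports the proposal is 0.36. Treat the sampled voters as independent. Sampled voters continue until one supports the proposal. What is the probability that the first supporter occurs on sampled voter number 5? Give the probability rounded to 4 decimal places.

0.0604

Geometric (trials to first success), p = 0.36.
P(Y = 5) = (1−p)^4 · p = 0.16777 · 0.36 = 0.060398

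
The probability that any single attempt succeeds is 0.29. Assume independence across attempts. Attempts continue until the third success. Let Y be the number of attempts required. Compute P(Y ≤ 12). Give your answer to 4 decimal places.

Finishing within 12 attempts ⇔ at least 3 successes in the first 12. With X ~ Binomial(12, 0.29), P(Y ≤ 12) = 1 − P(X ≤ 2).
  k=0: C(12,0)·0.29^0·0.71^12 = 0.016410
  k=1: C(12,1)·0.29^1·0.71^11 = 0.080431
  k=2: C(12,2)·0.29^2·0.71^10 = 0.180686
1 − 0.277526 = 0.722474

0.7225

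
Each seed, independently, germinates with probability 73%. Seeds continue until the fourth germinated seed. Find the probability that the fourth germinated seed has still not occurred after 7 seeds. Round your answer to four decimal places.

Needing more than 7 seeds ⇔ fewer than 4 successes in the first 7. With X ~ Binomial(7, 0.73), P(Y > 7) = P(X ≤ 3).
  k=0: C(7,0)·0.73^0·0.27^7 = 0.000105
  k=1: C(7,1)·0.73^1·0.27^6 = 0.001980
  k=2: C(7,2)·0.73^2·0.27^5 = 0.016058
  k=3: C(7,3)·0.73^3·0.27^4 = 0.072359
P(X ≤ 3) = 0.090501

0.0905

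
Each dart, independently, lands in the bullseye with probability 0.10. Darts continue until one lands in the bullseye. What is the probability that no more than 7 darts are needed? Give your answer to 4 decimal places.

Y = number of darts to the first success; geometric, p = 0.10.
P(Y ≤ 7) = 1 − (1−p)^7 = 1 − 0.478297 = 0.521703

0.5217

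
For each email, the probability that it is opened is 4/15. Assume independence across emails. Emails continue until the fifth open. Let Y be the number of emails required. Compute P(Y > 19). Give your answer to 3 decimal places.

0.400

Needing more than 19 emails ⇔ fewer than 5 successes in the first 19. With X ~ Binomial(19, 0.266667), P(Y > 19) = P(X ≤ 4).
  k=0: C(19,0)·0.266667^0·0.733333^19 = 0.00276
  k=1: C(19,1)·0.266667^1·0.733333^18 = 0.01906
  k=2: C(19,2)·0.266667^2·0.733333^17 = 0.06238
  k=3: C(19,3)·0.266667^3·0.733333^16 = 0.12854
  k=4: C(19,4)·0.266667^4·0.733333^15 = 0.18697
P(X ≤ 4) = 0.39972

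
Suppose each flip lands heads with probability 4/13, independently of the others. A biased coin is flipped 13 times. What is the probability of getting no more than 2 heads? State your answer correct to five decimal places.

0.18619

X ~ Binomial(13, 0.307692); P(X ≤ 2) = Σ C(13,k) p^k (1−p)^(13−k) over k:
  k=0: C(13,0)·0.307692^0·0.692308^13 = 0.0083925
  k=1: C(13,1)·0.307692^1·0.692308^12 = 0.0484897
  k=2: C(13,2)·0.307692^2·0.692308^11 = 0.1293060
Total = 0.1861882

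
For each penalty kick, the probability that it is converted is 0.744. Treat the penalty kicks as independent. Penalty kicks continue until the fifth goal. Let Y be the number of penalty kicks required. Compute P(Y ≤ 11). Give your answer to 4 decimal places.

Finishing within 11 penalty kicks ⇔ at least 5 successes in the first 11. With X ~ Binomial(11, 0.744), P(Y ≤ 11) = 1 − P(X ≤ 4).
  k=0: C(11,0)·0.744^0·0.256^11 = 0.000000
  k=1: C(11,1)·0.744^1·0.256^10 = 0.000010
  k=2: C(11,2)·0.744^2·0.256^9 = 0.000144
  k=3: C(11,3)·0.744^3·0.256^8 = 0.001253
  k=4: C(11,4)·0.744^4·0.256^7 = 0.007286
1 − 0.008693 = 0.991307

0.9913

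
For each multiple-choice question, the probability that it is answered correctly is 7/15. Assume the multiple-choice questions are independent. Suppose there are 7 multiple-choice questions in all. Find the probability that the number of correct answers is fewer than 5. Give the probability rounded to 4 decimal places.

X ~ Binomial(7, 0.466667); P(X ≤ 4) = Σ C(7,k) p^k (1−p)^(7−k) over k:
  k=0: C(7,0)·0.466667^0·0.533333^7 = 0.012274
  k=1: C(7,1)·0.466667^1·0.533333^6 = 0.075179
  k=2: C(7,2)·0.466667^2·0.533333^5 = 0.197345
  k=3: C(7,3)·0.466667^3·0.533333^4 = 0.287795
  k=4: C(7,4)·0.466667^4·0.533333^3 = 0.251821
Total = 0.824414

0.8244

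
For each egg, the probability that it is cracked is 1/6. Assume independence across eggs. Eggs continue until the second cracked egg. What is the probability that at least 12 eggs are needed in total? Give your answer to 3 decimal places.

Needing more than 11 eggs ⇔ fewer than 2 successes in the first 11. With X ~ Binomial(11, 0.166667), P(Y > 11) = P(X ≤ 1).
  k=0: C(11,0)·0.166667^0·0.833333^11 = 0.13459
  k=1: C(11,1)·0.166667^1·0.833333^10 = 0.29609
P(X ≤ 1) = 0.43068

0.431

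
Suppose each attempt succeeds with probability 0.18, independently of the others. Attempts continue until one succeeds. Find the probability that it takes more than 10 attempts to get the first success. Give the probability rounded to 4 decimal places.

Y = number of attempts to the first success; geometric, p = 0.18.
P(Y > 10) = P(first 10 all fail) = (1−p)^10 = 0.137448

0.1374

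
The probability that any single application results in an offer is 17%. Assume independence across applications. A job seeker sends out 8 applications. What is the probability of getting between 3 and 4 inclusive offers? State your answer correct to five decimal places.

X ~ Binomial(8, 0.17); P(3 ≤ X ≤ 4) = Σ C(8,k) p^k (1−p)^(8−k) over k:
  k=3: C(8,3)·0.17^3·0.83^5 = 0.1083740
  k=4: C(8,4)·0.17^4·0.83^4 = 0.0277464
Total = 0.1361204

0.13612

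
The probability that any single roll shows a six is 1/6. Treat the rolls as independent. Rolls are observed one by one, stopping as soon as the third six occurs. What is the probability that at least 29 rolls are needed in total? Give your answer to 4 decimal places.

Needing more than 28 rolls ⇔ fewer than 3 successes in the first 28. With X ~ Binomial(28, 0.166667), P(Y > 28) = P(X ≤ 2).
  k=0: C(28,0)·0.166667^0·0.833333^28 = 0.006066
  k=1: C(28,1)·0.166667^1·0.833333^27 = 0.033971
  k=2: C(28,2)·0.166667^2·0.833333^26 = 0.091723
P(X ≤ 2) = 0.131760

0.1318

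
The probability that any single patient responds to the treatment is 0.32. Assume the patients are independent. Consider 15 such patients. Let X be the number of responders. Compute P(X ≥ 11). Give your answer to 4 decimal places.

0.0012

X ~ Binomial(15, 0.32); P(X ≥ 11) = Σ C(15,k) p^k (1−p)^(15−k) over k:
  k=11: C(15,11)·0.32^11·0.68^4 = 0.001052
  k=12: C(15,12)·0.32^12·0.68^3 = 0.000165
  k=13: C(15,13)·0.32^13·0.68^2 = 0.000018
  k=14: C(15,14)·0.32^14·0.68^1 = 0.000001
  k=15: C(15,15)·0.32^15·0.68^0 = 0.000000
Total = 0.001236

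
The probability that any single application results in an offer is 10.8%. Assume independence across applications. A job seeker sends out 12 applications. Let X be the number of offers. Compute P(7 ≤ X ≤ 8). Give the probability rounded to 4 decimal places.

X ~ Binomial(12, 0.108); P(7 ≤ X ≤ 8) = Σ C(12,k) p^k (1−p)^(12−k) over k:
  k=7: C(12,7)·0.108^7·0.892^5 = 0.000077
  k=8: C(12,8)·0.108^8·0.892^4 = 0.000006
Total = 0.000082

0.0001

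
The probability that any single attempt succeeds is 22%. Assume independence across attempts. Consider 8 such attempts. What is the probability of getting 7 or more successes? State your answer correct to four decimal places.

0.0002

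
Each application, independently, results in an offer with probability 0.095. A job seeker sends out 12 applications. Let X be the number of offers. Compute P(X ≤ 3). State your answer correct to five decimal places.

0.97840

X ~ Binomial(12, 0.095); P(X ≤ 3) = Σ C(12,k) p^k (1−p)^(12−k) over k:
  k=0: C(12,0)·0.095^0·0.905^12 = 0.3018443
  k=1: C(12,1)·0.095^1·0.905^11 = 0.3802237
  k=2: C(12,2)·0.095^2·0.905^10 = 0.2195214
  k=3: C(12,3)·0.095^3·0.905^9 = 0.0768123
Total = 0.9784017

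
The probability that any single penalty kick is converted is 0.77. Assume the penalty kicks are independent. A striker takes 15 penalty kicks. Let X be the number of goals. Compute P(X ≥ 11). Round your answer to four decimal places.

0.7505

X ~ Binomial(15, 0.77); P(X ≥ 11) = Σ C(15,k) p^k (1−p)^(15−k) over k:
  k=11: C(15,11)·0.77^11·0.23^4 = 0.215497
  k=12: C(15,12)·0.77^12·0.23^3 = 0.240483
  k=13: C(15,13)·0.77^13·0.23^2 = 0.185791
  k=14: C(15,14)·0.77^14·0.23^1 = 0.088857
  k=15: C(15,15)·0.77^15·0.23^0 = 0.019832
Total = 0.750459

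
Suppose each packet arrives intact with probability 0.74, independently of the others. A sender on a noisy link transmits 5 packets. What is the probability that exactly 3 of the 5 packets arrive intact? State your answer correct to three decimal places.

0.274

X ~ Binomial(n=5, p=0.74).
P(X=3) = C(5,3) · p^3 · (1−p)^2
= 10 · 0.40522 · 0.0676 = 0.27393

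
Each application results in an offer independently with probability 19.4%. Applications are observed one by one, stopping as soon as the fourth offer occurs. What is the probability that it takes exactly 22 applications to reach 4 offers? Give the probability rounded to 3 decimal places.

0.039

Y = trial on which the fourth success occurs; negative binomial, r=4, p=0.194.
P(Y=22) = C(21,3) · p^4 · (1−p)^18
= 1330 · 0.0014165 · 0.020608 = 0.03882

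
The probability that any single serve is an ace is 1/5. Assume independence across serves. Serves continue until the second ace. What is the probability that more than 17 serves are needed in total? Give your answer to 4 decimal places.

Needing more than 17 serves ⇔ fewer than 2 successes in the first 17. With X ~ Binomial(17, 0.20), P(Y > 17) = P(X ≤ 1).
  k=0: C(17,0)·0.20^0·0.80^17 = 0.022518
  k=1: C(17,1)·0.20^1·0.80^16 = 0.095701
P(X ≤ 1) = 0.118219

0.1182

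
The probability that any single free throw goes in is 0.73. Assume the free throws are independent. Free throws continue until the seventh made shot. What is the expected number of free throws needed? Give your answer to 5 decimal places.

Y = total free throws until the seventh success; negative binomial with r=7, p=0.73.
E[Y] = r / p = 7 / 0.73 = 9.5890411

9.58904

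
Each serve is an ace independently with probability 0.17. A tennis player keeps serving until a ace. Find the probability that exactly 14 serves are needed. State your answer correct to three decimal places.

0.015

Geometric (trials to first success), p = 0.17.
P(Y = 14) = (1−p)^13 · p = 0.088719 · 0.17 = 0.01508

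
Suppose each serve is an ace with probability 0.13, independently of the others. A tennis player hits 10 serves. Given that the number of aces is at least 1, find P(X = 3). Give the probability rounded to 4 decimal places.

0.1323

X ~ Binomial(10, 0.13). Want P(X=3 | X≥1) = P(X=3) / P(X≥1).
P(X=3) = C(10,3)·0.13^3·0.87^7 = 0.099459
P(X≥1) = 1 − 0.248423 = 0.751577
Ratio = 0.099459 / 0.751577 = 0.132334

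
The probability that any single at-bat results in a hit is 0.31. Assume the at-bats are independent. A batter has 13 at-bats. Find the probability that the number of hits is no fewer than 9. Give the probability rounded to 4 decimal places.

X ~ Binomial(13, 0.31); P(X ≥ 9) = Σ C(13,k) p^k (1−p)^(13−k) over k:
  k=9: C(13,9)·0.31^9·0.69^4 = 0.004285
  k=10: C(13,10)·0.31^10·0.69^3 = 0.000770
  k=11: C(13,11)·0.31^11·0.69^2 = 0.000094
  k=12: C(13,12)·0.31^12·0.69^1 = 0.000007
  k=13: C(13,13)·0.31^13·0.69^0 = 0.000000
Total = 0.005157

0.0052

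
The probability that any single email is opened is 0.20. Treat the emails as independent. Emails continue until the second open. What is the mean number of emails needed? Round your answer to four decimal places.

10.0000

Y = total emails until the second success; negative binomial with r=2, p=0.20.
E[Y] = r / p = 2 / 0.20 = 10.000000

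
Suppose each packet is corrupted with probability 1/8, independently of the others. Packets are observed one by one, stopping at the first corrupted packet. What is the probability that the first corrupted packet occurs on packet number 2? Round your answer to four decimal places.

0.1094

Geometric (trials to first success), p = 0.125.
P(Y = 2) = (1−p)^1 · p = 0.875 · 0.125 = 0.109375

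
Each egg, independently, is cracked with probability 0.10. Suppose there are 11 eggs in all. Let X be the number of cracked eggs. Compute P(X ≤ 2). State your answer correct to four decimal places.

0.9104

X ~ Binomial(11, 0.10); P(X ≤ 2) = Σ C(11,k) p^k (1−p)^(11−k) over k:
  k=0: C(11,0)·0.10^0·0.90^11 = 0.313811
  k=1: C(11,1)·0.10^1·0.90^10 = 0.383546
  k=2: C(11,2)·0.10^2·0.90^9 = 0.213081
Total = 0.910438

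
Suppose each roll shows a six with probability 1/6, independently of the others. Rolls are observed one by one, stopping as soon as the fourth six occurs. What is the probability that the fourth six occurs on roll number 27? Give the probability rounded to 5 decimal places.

0.03028

Y = trial on which the fourth success occurs; negative binomial, r=4, p=0.166667.
P(Y=27) = C(26,3) · p^4 · (1−p)^23
= 2600 · 0.0007716 · 0.015095 = 0.0302831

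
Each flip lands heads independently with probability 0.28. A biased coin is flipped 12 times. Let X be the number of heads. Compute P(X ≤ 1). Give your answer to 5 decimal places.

X ~ Binomial(12, 0.28); P(X ≤ 1) = Σ C(12,k) p^k (1−p)^(12−k) over k:
  k=0: C(12,0)·0.28^0·0.72^12 = 0.0194084
  k=1: C(12,1)·0.28^1·0.72^11 = 0.0905726
Total = 0.1099810

0.10998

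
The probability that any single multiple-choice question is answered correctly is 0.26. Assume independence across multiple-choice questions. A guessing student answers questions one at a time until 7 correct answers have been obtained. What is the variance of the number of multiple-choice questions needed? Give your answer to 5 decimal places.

Y = total multiple-choice questions until the seventh success; negative binomial with r=7, p=0.26.
Var(Y) = r(1−p)/p² = 7·0.74 / 0.26² = 76.6272189

76.62722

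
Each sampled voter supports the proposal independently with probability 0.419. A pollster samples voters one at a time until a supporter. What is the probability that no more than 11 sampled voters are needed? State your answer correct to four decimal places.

Y = number of sampled voters to the first success; geometric, p = 0.419.
P(Y ≤ 11) = 1 − (1−p)^11 = 1 − 0.002546 = 0.997454

0.9975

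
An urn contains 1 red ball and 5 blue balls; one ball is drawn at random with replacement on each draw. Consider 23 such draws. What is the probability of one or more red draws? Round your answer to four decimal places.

0.9849

P(at least one) = 1 − P(none) = 1 − (1 − 0.166667)^23
= 1 − 0.015095 = 0.984905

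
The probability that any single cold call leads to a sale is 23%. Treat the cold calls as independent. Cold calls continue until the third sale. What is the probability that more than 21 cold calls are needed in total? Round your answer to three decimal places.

Needing more than 21 cold calls ⇔ fewer than 3 successes in the first 21. With X ~ Binomial(21, 0.23), P(Y > 21) = P(X ≤ 2).
  k=0: C(21,0)·0.23^0·0.77^21 = 0.00413
  k=1: C(21,1)·0.23^1·0.77^20 = 0.02593
  k=2: C(21,2)·0.23^2·0.77^19 = 0.07745
P(X ≤ 2) = 0.10751

0.108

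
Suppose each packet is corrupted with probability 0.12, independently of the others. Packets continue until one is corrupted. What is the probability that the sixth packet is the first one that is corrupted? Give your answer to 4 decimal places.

Geometric (trials to first success), p = 0.12.
P(Y = 6) = (1−p)^5 · p = 0.52773 · 0.12 = 0.063328

0.0633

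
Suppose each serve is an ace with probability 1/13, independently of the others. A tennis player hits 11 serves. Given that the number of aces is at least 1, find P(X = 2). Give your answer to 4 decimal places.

X ~ Binomial(11, 0.076923). Want P(X=2 | X≥1) = P(X=2) / P(X≥1).
P(X=2) = C(11,2)·0.076923^2·0.923077^9 = 0.158350
P(X≥1) = 1 − 0.414588 = 0.585412
Ratio = 0.158350 / 0.585412 = 0.270493

0.2705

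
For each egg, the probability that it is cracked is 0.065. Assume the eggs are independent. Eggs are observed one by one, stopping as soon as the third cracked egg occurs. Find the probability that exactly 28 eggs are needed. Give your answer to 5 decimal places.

0.01796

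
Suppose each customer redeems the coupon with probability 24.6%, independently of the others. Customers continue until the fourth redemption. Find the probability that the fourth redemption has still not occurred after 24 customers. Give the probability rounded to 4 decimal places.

Needing more than 24 customers ⇔ fewer than 4 successes in the first 24. With X ~ Binomial(24, 0.246), P(Y > 24) = P(X ≤ 3).
  k=0: C(24,0)·0.246^0·0.754^24 = 0.001140
  k=1: C(24,1)·0.246^1·0.754^23 = 0.008927
  k=2: C(24,2)·0.246^2·0.754^22 = 0.033493
  k=3: C(24,3)·0.246^3·0.754^21 = 0.080133
P(X ≤ 3) = 0.123693

0.1237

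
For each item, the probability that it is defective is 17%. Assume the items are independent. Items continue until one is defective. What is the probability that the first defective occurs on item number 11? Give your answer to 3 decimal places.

Geometric (trials to first success), p = 0.17.
P(Y = 11) = (1−p)^10 · p = 0.15516 · 0.17 = 0.02638

0.026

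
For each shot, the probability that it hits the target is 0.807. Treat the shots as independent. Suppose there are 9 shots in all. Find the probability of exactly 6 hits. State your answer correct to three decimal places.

X ~ Binomial(n=9, p=0.807).
P(X=6) = C(9,6) · p^6 · (1−p)^3
= 84 · 0.27621 · 0.0071891 = 0.16680

0.167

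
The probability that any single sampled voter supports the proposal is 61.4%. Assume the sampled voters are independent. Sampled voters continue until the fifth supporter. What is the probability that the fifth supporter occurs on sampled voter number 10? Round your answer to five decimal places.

0.09422

Y = trial on which the fifth success occurs; negative binomial, r=5, p=0.614.
P(Y=10) = C(9,4) · p^5 · (1−p)^5
= 126 · 0.087265 · 0.0085691 = 0.0942213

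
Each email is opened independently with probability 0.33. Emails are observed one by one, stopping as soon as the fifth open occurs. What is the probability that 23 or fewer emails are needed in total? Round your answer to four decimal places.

Finishing within 23 emails ⇔ at least 5 successes in the first 23. With X ~ Binomial(23, 0.33), P(Y ≤ 23) = 1 − P(X ≤ 4).
  k=0: C(23,0)·0.33^0·0.67^23 = 0.000100
  k=1: C(23,1)·0.33^1·0.67^22 = 0.001132
  k=2: C(23,2)·0.33^2·0.67^21 = 0.006134
  k=3: C(23,3)·0.33^3·0.67^20 = 0.021147
  k=4: C(23,4)·0.33^4·0.67^19 = 0.052079
1 − 0.080592 = 0.919408

0.9194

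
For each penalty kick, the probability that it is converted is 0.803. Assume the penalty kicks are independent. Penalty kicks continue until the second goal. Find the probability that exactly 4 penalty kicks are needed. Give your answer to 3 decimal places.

Y = trial on which the second success occurs; negative binomial, r=2, p=0.803.
P(Y=4) = C(3,1) · p^2 · (1−p)^2
= 3 · 0.64481 · 0.038809 = 0.07507

0.075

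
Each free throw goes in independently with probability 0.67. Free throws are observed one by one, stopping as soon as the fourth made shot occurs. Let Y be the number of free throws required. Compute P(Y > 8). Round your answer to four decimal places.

Needing more than 8 free throws ⇔ fewer than 4 successes in the first 8. With X ~ Binomial(8, 0.67), P(Y > 8) = P(X ≤ 3).
  k=0: C(8,0)·0.67^0·0.33^8 = 0.000141
  k=1: C(8,1)·0.67^1·0.33^7 = 0.002284
  k=2: C(8,2)·0.67^2·0.33^6 = 0.016233
  k=3: C(8,3)·0.67^3·0.33^5 = 0.065915
P(X ≤ 3) = 0.084572

0.0846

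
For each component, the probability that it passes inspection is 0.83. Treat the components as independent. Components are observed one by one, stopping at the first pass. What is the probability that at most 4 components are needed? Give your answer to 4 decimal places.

0.9992

Y = number of components to the first success; geometric, p = 0.83.
P(Y ≤ 4) = 1 − (1−p)^4 = 1 − 0.000835 = 0.999165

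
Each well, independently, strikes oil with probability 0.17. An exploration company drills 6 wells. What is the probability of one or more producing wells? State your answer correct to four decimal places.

P(at least one) = 1 − P(none) = 1 − (1 − 0.17)^6
= 1 − 0.326940 = 0.673060

0.6731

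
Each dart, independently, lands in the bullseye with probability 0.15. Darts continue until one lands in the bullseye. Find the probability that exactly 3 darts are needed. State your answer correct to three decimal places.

0.108

Geometric (trials to first success), p = 0.15.
P(Y = 3) = (1−p)^2 · p = 0.7225 · 0.15 = 0.10837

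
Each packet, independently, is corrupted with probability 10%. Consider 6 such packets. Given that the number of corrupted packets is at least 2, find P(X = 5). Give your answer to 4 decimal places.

X ~ Binomial(6, 0.10). Want P(X=5 | X≥2) = P(X=5) / P(X≥2).
P(X=5) = C(6,5)·0.10^5·0.90^1 = 0.000054
P(X≥2) = 1 − 0.531441 − 0.354294 = 0.114265
Ratio = 0.000054 / 0.114265 = 0.000473

0.0005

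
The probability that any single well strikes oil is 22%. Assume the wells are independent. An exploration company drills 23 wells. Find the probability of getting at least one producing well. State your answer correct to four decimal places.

P(at least one) = 1 − P(none) = 1 − (1 − 0.22)^23
= 1 − 0.003297 = 0.996703

0.9967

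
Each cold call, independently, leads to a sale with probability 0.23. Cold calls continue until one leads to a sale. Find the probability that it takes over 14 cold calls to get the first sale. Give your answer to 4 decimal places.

Y = number of cold calls to the first success; geometric, p = 0.23.
P(Y > 14) = P(first 14 all fail) = (1−p)^14 = 0.025756

0.0258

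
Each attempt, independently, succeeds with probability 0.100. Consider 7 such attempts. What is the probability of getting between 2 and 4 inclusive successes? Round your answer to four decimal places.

0.1495

X ~ Binomial(7, 0.10); P(2 ≤ X ≤ 4) = Σ C(7,k) p^k (1−p)^(7−k) over k:
  k=2: C(7,2)·0.10^2·0.90^5 = 0.124003
  k=3: C(7,3)·0.10^3·0.90^4 = 0.022964
  k=4: C(7,4)·0.10^4·0.90^3 = 0.002551
Total = 0.149518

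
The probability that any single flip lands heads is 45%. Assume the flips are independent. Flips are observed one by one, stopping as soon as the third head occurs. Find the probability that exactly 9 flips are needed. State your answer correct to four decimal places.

Y = trial on which the third success occurs; negative binomial, r=3, p=0.45.
P(Y=9) = C(8,2) · p^3 · (1−p)^6
= 28 · 0.091125 · 0.027681 = 0.070627

0.0706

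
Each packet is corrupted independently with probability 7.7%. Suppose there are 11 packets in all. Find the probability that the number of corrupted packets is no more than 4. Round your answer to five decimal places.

X ~ Binomial(11, 0.077); P(X ≤ 4) = Σ C(11,k) p^k (1−p)^(11−k) over k:
  k=0: C(11,0)·0.077^0·0.923^11 = 0.4142082
  k=1: C(11,1)·0.077^1·0.923^10 = 0.3801022
  k=2: C(11,2)·0.077^2·0.923^9 = 0.1585475
  k=3: C(11,3)·0.077^3·0.923^8 = 0.0396798
  k=4: C(11,4)·0.077^4·0.923^7 = 0.0066205
Total = 0.9991583

0.99916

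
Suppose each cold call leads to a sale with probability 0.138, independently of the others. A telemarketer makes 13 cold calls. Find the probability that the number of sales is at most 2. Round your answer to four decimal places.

0.7370

X ~ Binomial(13, 0.138); P(X ≤ 2) = Σ C(13,k) p^k (1−p)^(13−k) over k:
  k=0: C(13,0)·0.138^0·0.862^13 = 0.145076
  k=1: C(13,1)·0.138^1·0.862^12 = 0.301932
  k=2: C(13,2)·0.138^2·0.862^11 = 0.290023
Total = 0.737031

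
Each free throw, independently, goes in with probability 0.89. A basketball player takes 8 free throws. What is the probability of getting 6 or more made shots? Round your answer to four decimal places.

0.9513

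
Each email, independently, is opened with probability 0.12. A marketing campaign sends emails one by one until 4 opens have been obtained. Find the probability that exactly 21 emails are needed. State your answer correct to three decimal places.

0.027

Y = trial on which the fourth success occurs; negative binomial, r=4, p=0.12.
P(Y=21) = C(20,3) · p^4 · (1−p)^17
= 1140 · 0.00020736 · 0.11382 = 0.02691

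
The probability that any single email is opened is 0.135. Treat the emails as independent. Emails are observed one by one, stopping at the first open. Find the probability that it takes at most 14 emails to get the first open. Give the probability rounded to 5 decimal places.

0.86871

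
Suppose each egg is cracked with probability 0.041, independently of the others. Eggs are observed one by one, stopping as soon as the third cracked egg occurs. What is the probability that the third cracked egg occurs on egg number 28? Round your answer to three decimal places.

Y = trial on which the third success occurs; negative binomial, r=3, p=0.041.
P(Y=28) = C(27,2) · p^3 · (1−p)^25
= 351 · 6.8921e-05 · 0.35113 = 0.00849

0.008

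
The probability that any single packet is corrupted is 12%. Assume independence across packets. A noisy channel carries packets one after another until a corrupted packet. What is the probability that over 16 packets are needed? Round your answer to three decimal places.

0.129

Y = number of packets to the first success; geometric, p = 0.12.
P(Y > 16) = P(first 16 all fail) = (1−p)^16 = 0.12934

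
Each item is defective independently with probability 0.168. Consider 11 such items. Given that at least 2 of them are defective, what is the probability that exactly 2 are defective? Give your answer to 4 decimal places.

X ~ Binomial(11, 0.168). Want P(X=2 | X≥2) = P(X=2) / P(X≥2).
P(X=2) = C(11,2)·0.168^2·0.832^9 = 0.296545
P(X≥2) = 1 − 0.132238 − 0.293721 = 0.574041
Ratio = 0.296545 / 0.574041 = 0.516593

0.5166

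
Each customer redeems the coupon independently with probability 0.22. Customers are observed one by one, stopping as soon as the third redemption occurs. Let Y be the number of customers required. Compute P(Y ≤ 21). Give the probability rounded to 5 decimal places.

0.87193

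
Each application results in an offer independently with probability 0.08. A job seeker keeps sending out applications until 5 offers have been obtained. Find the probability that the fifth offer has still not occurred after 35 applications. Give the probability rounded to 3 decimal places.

0.856

Needing more than 35 applications ⇔ fewer than 5 successes in the first 35. With X ~ Binomial(35, 0.08), P(Y > 35) = P(X ≤ 4).
  k=0: C(35,0)·0.08^0·0.92^35 = 0.05402
  k=1: C(35,1)·0.08^1·0.92^34 = 0.16442
  k=2: C(35,2)·0.08^2·0.92^33 = 0.24305
  k=3: C(35,3)·0.08^3·0.92^32 = 0.23248
  k=4: C(35,4)·0.08^4·0.92^31 = 0.16173
P(X ≤ 4) = 0.85570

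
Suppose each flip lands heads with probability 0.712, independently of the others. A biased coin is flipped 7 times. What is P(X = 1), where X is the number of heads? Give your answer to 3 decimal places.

0.003

X ~ Binomial(n=7, p=0.712).
P(X=1) = C(7,1) · p^1 · (1−p)^6
= 7 · 0.712 · 0.00057063 = 0.00284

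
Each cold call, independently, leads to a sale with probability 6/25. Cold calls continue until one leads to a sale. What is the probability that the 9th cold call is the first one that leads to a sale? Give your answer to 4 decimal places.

0.0267

Geometric (trials to first success), p = 0.24.
P(Y = 9) = (1−p)^8 · p = 0.1113 · 0.24 = 0.026713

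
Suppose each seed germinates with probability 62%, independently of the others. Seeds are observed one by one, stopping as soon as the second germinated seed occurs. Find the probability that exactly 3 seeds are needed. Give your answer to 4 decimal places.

0.2921

Y = trial on which the second success occurs; negative binomial, r=2, p=0.62.
P(Y=3) = C(2,1) · p^2 · (1−p)^1
= 2 · 0.3844 · 0.38 = 0.292144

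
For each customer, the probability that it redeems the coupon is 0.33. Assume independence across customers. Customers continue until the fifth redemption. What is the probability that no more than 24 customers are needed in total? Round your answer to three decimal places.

Finishing within 24 customers ⇔ at least 5 successes in the first 24. With X ~ Binomial(24, 0.33), P(Y ≤ 24) = 1 − P(X ≤ 4).
  k=0: C(24,0)·0.33^0·0.67^24 = 0.00007
  k=1: C(24,1)·0.33^1·0.67^23 = 0.00079
  k=2: C(24,2)·0.33^2·0.67^22 = 0.00448
  k=3: C(24,3)·0.33^3·0.67^21 = 0.01619
  k=4: C(24,4)·0.33^4·0.67^20 = 0.04187
1 − 0.06341 = 0.93659

0.937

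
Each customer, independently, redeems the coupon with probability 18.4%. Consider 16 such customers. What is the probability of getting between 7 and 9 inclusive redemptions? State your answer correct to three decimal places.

0.017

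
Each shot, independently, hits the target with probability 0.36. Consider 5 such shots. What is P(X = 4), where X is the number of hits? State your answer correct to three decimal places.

0.054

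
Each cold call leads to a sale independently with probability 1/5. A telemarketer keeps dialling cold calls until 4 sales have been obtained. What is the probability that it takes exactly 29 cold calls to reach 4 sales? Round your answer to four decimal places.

0.0198

Y = trial on which the fourth success occurs; negative binomial, r=4, p=0.20.
P(Y=29) = C(28,3) · p^4 · (1−p)^25
= 3276 · 0.0016 · 0.0037779 = 0.019802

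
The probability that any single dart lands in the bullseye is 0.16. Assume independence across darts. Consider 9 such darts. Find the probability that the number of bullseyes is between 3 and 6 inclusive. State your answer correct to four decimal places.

0.1628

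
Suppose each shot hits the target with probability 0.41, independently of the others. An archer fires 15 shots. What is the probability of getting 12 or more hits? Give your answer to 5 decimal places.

0.00248

X ~ Binomial(15, 0.41); P(X ≥ 12) = Σ C(15,k) p^k (1−p)^(15−k) over k:
  k=12: C(15,12)·0.41^12·0.59^3 = 0.0021085
  k=13: C(15,13)·0.41^13·0.59^2 = 0.0003381
  k=14: C(15,14)·0.41^14·0.59^1 = 0.0000336
  k=15: C(15,15)·0.41^15·0.59^0 = 0.0000016
Total = 0.0024818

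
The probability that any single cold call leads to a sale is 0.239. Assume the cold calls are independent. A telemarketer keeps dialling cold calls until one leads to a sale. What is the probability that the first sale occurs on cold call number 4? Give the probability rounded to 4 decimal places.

0.1053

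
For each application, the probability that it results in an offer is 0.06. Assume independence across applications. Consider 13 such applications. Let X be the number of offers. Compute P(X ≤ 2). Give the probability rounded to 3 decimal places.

X ~ Binomial(13, 0.06); P(X ≤ 2) = Σ C(13,k) p^k (1−p)^(13−k) over k:
  k=0: C(13,0)·0.06^0·0.94^13 = 0.44737
  k=1: C(13,1)·0.06^1·0.94^12 = 0.37122
  k=2: C(13,2)·0.06^2·0.94^11 = 0.14217
Total = 0.96075

0.961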